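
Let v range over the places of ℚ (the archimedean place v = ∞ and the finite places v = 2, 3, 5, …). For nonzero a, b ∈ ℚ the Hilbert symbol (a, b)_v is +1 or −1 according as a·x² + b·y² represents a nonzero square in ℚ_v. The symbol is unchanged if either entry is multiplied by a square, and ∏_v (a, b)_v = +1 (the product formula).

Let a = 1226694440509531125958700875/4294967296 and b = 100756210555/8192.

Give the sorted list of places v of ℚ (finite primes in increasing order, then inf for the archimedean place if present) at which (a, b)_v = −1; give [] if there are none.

(a, b) ≡ (715, 1190) mod (ℚ^×)²; places V = {2, 5, 7, 11, 13, 17, ∞}.
(a,b)_13: α=11, u≡3; β=4, v≡5 (mod 13); (3|13)=+1, (5|13)=-1; sign (−1)^0·+1^4·-1^11 = -1.
(a,b)_∞: sgn(715)=+, sgn(1190)=+, so +1.
(a,b)_7: α=6, u≡1; β=3, v≡1 (mod 7); (1|7)=+1, (1|7)=+1; sign (−1)^0·+1^3·+1^6 = +1.
(a,b)_17: α=2, u≡1; β=1, v≡2 (mod 17); (1|17)=+1, (2|17)=+1; sign (−1)^0·+1^1·+1^2 = +1.
(a,b)_5: α=3, u≡2; β=1, v≡3 (mod 5); (2|5)=-1, (3|5)=-1; sign (−1)^0·-1^1·-1^3 = +1.
(a,b)_11: α=5, u≡2; β=2, v≡10 (mod 11); (2|11)=-1, (10|11)=-1; sign (−1)^0·-1^2·-1^5 = -1.
(a,b)_2: α=-32, β=-13; u≡3, v≡3 (mod 8); ε(u)ε(v)=1·1, αω(v)=-32·1, βω(u)=-13·1; sum ≡ 0  ⇒  +1.
Ram(715, 1190) = {11, 13}; no ℚ_11-point on the conic.

[11, 13]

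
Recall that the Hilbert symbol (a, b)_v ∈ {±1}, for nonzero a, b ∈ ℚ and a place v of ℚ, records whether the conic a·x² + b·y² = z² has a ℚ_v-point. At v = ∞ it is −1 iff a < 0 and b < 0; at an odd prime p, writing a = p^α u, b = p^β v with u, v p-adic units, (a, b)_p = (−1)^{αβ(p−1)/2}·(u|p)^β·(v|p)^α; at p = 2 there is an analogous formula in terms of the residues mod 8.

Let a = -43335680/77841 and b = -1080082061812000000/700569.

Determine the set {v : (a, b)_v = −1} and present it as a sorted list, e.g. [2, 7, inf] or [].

[2, 5, 13, inf]

Mod squares: a ≡ -5, b ≡ -372853. Check v ∈ {∞, 2, 3, 5, 13, 23, 29, 31, 37, 43}.
v=43: a=43^0·(≡41), b=43^1·(≡6) mod 43; (41|43)=+1, (6|43)=+1; (−1)^{0·1·21}·(+1)^1·(+1)^0 = +1.
v=2: v_2(a)=14, v_2(b)=8; units ≡ 3, 3 (mod 8); ε·ε+αω+βω = 1·1+14·1+8·1 ≡ 1  ⇒  (a,b)_2 = -1.
v=29: a=29^0·(≡7), b=29^1·(≡10) mod 29; (7|29)=+1, (10|29)=-1; (−1)^{0·1·14}·(+1)^1·(-1)^0 = +1.
v=5: a=5^1·(≡4), b=5^6·(≡3) mod 5; (4|5)=+1, (3|5)=-1; (−1)^{1·6·2}·(+1)^6·(-1)^1 = -1.
v=23: a=23^2·(≡16), b=23^3·(≡4) mod 23; (16|23)=+1, (4|23)=+1; (−1)^{2·3·11}·(+1)^3·(+1)^2 = +1.
v=37: a=37^0·(≡19), b=37^2·(≡21) mod 37; (19|37)=-1, (21|37)=+1; (−1)^{0·2·18}·(-1)^2·(+1)^0 = +1.
v=∞: -5 < 0 and -372853 < 0  ⇒  (a,b)_∞ = -1.
v=31: a=31^-2·(≡3), b=31^-2·(≡13) mod 31; (3|31)=-1, (13|31)=-1; (−1)^{-2·-2·15}·(-1)^-2·(-1)^-2 = +1.
v=3: a=3^-4·(≡1), b=3^-6·(≡2) mod 3; (1|3)=+1, (2|3)=-1; (−1)^{-4·-6·1}·(+1)^-6·(-1)^-4 = +1.
v=13: a=13^0·(≡8), b=13^1·(≡3) mod 13; (8|13)=-1, (3|13)=+1; (−1)^{0·1·6}·(-1)^1·(+1)^0 = -1.
|Ram(-5, -372853)| = 4, even; anisotropic at {2, 5, 13, ∞}.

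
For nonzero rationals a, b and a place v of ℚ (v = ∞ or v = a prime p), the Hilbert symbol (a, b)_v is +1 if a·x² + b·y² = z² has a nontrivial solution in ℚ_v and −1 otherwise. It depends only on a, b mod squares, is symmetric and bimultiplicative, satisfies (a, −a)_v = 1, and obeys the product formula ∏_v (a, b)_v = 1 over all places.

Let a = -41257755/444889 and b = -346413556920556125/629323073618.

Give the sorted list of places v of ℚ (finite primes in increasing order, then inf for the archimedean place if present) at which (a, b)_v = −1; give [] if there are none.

[2, 5, 7, 11, 13, inf]

(a, b) ≡ (-1155, -10010) mod (ℚ^×)²; places V = {2, 3, 5, 7, 11, 13, 23, 29, ∞}.
(a,b)_∞: sgn(-1155)=−, sgn(-10010)=−, so -1.
(a,b)_3: α=7, u≡2; β=4, v≡1 (mod 3); (2|3)=-1, (1|3)=+1; sign (−1)^0·-1^4·+1^7 = +1.
(a,b)_2: α=0, β=-1; u≡5, v≡3 (mod 8); ε(u)ε(v)=0·1, αω(v)=0·1, βω(u)=-1·1; sum ≡ 1  ⇒  -1.
(a,b)_23: α=-2, u≡1; β=-2, v≡12 (mod 23); (1|23)=+1, (12|23)=+1; sign (−1)^0·+1^-2·+1^-2 = +1.
(a,b)_5: α=1, u≡1; β=3, v≡2 (mod 5); (1|5)=+1, (2|5)=-1; sign (−1)^0·+1^3·-1^1 = -1.
(a,b)_11: α=1, u≡4; β=3, v≡5 (mod 11); (4|11)=+1, (5|11)=+1; sign (−1)^1·+1^3·+1^1 = -1.
(a,b)_7: α=3, u≡6; β=11, v≡3 (mod 7); (6|7)=-1, (3|7)=-1; sign (−1)^1·-1^11·-1^3 = -1.
(a,b)_13: α=0, u≡11; β=1, v≡4 (mod 13); (11|13)=-1, (4|13)=+1; sign (−1)^0·-1^1·+1^0 = -1.
(a,b)_29: α=-2, u≡24; β=-6, v≡16 (mod 29); (24|29)=+1, (16|29)=+1; sign (−1)^0·+1^-6·+1^-2 = +1.
(-1155, -10010 / ℚ) ramifies at {2, 5, 7, 11, 13, ∞}: a division algebra.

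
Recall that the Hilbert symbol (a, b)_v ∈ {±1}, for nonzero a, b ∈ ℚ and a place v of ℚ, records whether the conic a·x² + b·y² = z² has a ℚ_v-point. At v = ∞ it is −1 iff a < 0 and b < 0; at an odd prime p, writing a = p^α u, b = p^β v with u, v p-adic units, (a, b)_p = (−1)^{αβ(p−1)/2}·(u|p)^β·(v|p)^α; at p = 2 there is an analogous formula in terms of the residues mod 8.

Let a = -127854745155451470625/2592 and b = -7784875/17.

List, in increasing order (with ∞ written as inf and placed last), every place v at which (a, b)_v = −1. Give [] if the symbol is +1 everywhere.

(a, b) ≡ (-434, -108035) mod (ℚ^×)²; places V = {2, 3, 5, 7, 17, 29, 31, 41, ∞}.
(a,b)_41: α=2, u≡15; β=1, v≡7 (mod 41); (15|41)=-1, (7|41)=-1; sign (−1)^0·-1^1·-1^2 = -1.
(a,b)_31: α=3, u≡15; β=1, v≡4 (mod 31); (15|31)=-1, (4|31)=+1; sign (−1)^1·-1^1·+1^3 = +1.
(a,b)_2: α=-5, β=0; u≡7, v≡5 (mod 8); ε(u)ε(v)=1·0, αω(v)=-5·1, βω(u)=0·0; sum ≡ 1  ⇒  -1.
(a,b)_7: α=5, u≡2; β=2, v≡6 (mod 7); (2|7)=+1, (6|7)=-1; sign (−1)^0·+1^2·-1^5 = -1.
(a,b)_29: α=2, u≡1; β=0, v≡12 (mod 29); (1|29)=+1, (12|29)=-1; sign (−1)^0·+1^0·-1^2 = +1.
(a,b)_∞: sgn(-434)=−, sgn(-108035)=−, so -1.
(a,b)_5: α=4, u≡1; β=3, v≡3 (mod 5); (1|5)=+1, (3|5)=-1; sign (−1)^0·+1^3·-1^4 = +1.
(a,b)_17: α=2, u≡13; β=-1, v≡3 (mod 17); (13|17)=+1, (3|17)=-1; sign (−1)^0·+1^-1·-1^2 = +1.
(a,b)_3: α=-4, u≡1; β=0, v≡1 (mod 3); (1|3)=+1, (1|3)=+1; sign (−1)^0·+1^0·+1^-4 = +1.
|Ram(-434, -108035)| = 4, even; anisotropic at {2, 7, 41, ∞}.

[2, 7, 41, inf]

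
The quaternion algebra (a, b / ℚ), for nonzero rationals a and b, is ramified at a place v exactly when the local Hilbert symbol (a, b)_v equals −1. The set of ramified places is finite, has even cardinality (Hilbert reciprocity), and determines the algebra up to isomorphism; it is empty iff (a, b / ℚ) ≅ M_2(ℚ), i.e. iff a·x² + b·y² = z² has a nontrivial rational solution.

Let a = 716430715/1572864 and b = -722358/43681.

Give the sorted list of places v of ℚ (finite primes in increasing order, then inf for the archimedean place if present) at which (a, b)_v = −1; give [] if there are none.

Mod squares: a ≡ 4290, b ≡ -182. Check v ∈ {∞, 2, 3, 5, 7, 11, 13, 19}.
v=5: a=5^1·(≡2), b=5^0·(≡2) mod 5; (2|5)=-1, (2|5)=-1; (−1)^{1·0·2}·(-1)^0·(-1)^1 = -1.
v=19: a=19^0·(≡15), b=19^-2·(≡14) mod 19; (15|19)=-1, (14|19)=-1; (−1)^{0·-2·9}·(-1)^-2·(-1)^0 = +1.
v=7: a=7^2·(≡5), b=7^3·(≡1) mod 7; (5|7)=-1, (1|7)=+1; (−1)^{2·3·3}·(-1)^3·(+1)^2 = -1.
v=13: a=13^3·(≡6), b=13^1·(≡9) mod 13; (6|13)=-1, (9|13)=+1; (−1)^{3·1·6}·(-1)^1·(+1)^3 = -1.
v=11: a=11^3·(≡5), b=11^-2·(≡5) mod 11; (5|11)=+1, (5|11)=+1; (−1)^{3·-2·5}·(+1)^-2·(+1)^3 = +1.
v=∞: 4290 > 0 and -182 < 0  ⇒  (a,b)_∞ = +1.
v=3: a=3^-1·(≡2), b=3^4·(≡1) mod 3; (2|3)=-1, (1|3)=+1; (−1)^{-1·4·1}·(-1)^4·(+1)^-1 = +1.
v=2: v_2(a)=-19, v_2(b)=1; units ≡ 1, 5 (mod 8); ε·ε+αω+βω = 0·0+-19·1+1·0 ≡ 1  ⇒  (a,b)_2 = -1.
|Ram(4290, -182)| = 4, even; anisotropic at {2, 5, 7, 13}.

[2, 5, 7, 13]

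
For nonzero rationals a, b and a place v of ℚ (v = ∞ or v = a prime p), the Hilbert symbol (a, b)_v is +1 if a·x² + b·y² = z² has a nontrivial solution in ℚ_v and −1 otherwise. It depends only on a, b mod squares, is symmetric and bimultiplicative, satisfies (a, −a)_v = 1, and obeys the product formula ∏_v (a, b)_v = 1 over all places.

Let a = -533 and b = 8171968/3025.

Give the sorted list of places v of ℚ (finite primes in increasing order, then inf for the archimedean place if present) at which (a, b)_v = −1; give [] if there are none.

[2, 7, 17, 29, 37, 41]

Mod squares: a ≡ -533, b ≡ 127687. Check v ∈ {∞, 2, 5, 7, 11, 13, 17, 29, 37, 41}.
v=37: a=37^0·(≡22), b=37^1·(≡7) mod 37; (22|37)=-1, (7|37)=+1; (−1)^{0·1·18}·(-1)^1·(+1)^0 = -1.
v=41: a=41^1·(≡28), b=41^0·(≡26) mod 41; (28|41)=-1, (26|41)=-1; (−1)^{1·0·20}·(-1)^0·(-1)^1 = -1.
v=5: a=5^0·(≡2), b=5^-2·(≡3) mod 5; (2|5)=-1, (3|5)=-1; (−1)^{0·-2·2}·(-1)^-2·(-1)^0 = +1.
v=2: v_2(a)=0, v_2(b)=6; units ≡ 3, 7 (mod 8); ε·ε+αω+βω = 1·1+0·0+6·1 ≡ 1  ⇒  (a,b)_2 = -1.
v=∞: -533 < 0 and 127687 > 0  ⇒  (a,b)_∞ = +1.
v=29: a=29^0·(≡18), b=29^1·(≡16) mod 29; (18|29)=-1, (16|29)=+1; (−1)^{0·1·14}·(-1)^1·(+1)^0 = -1.
v=17: a=17^0·(≡11), b=17^1·(≡5) mod 17; (11|17)=-1, (5|17)=-1; (−1)^{0·1·8}·(-1)^1·(-1)^0 = -1.
v=7: a=7^0·(≡6), b=7^1·(≡6) mod 7; (6|7)=-1, (6|7)=-1; (−1)^{0·1·3}·(-1)^1·(-1)^0 = -1.
v=11: a=11^0·(≡6), b=11^-2·(≡8) mod 11; (6|11)=-1, (8|11)=-1; (−1)^{0·-2·5}·(-1)^-2·(-1)^0 = +1.
v=13: a=13^1·(≡11), b=13^0·(≡10) mod 13; (11|13)=-1, (10|13)=+1; (−1)^{1·0·6}·(-1)^0·(+1)^1 = +1.
|Ram(-533, 127687)| = 6, even; anisotropic at {2, 7, 17, 29, 37, 41}.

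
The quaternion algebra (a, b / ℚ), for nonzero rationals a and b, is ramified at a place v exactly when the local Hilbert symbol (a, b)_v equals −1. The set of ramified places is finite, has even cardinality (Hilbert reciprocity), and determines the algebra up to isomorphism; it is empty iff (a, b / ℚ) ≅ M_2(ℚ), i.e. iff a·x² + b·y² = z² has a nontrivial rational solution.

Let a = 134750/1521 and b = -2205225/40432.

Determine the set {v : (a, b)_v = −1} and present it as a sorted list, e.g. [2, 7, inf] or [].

(a, b) ≡ (110, -7) mod (ℚ^×)²; places V = {2, 3, 5, 7, 11, 13, 19, ∞}.
(a,b)_2: α=1, β=-4; u≡7, v≡1 (mod 8); ε(u)ε(v)=1·0, αω(v)=1·0, βω(u)=-4·0; sum ≡ 0  ⇒  +1.
(a,b)_7: α=2, u≡3; β=-1, v≡6 (mod 7); (3|7)=-1, (6|7)=-1; sign (−1)^0·-1^-1·-1^2 = -1.
(a,b)_∞: sgn(110)=+, sgn(-7)=−, so +1.
(a,b)_5: α=3, u≡3; β=2, v≡3 (mod 5); (3|5)=-1, (3|5)=-1; sign (−1)^0·-1^2·-1^3 = -1.
(a,b)_3: α=-2, u≡2; β=6, v≡2 (mod 3); (2|3)=-1, (2|3)=-1; sign (−1)^0·-1^6·-1^-2 = +1.
(a,b)_13: α=-2, u≡2; β=0, v≡2 (mod 13); (2|13)=-1, (2|13)=-1; sign (−1)^0·-1^0·-1^-2 = +1.
(a,b)_19: α=0, u≡2; β=-2, v≡14 (mod 19); (2|19)=-1, (14|19)=-1; sign (−1)^0·-1^-2·-1^0 = +1.
(a,b)_11: α=1, u≡6; β=2, v≡5 (mod 11); (6|11)=-1, (5|11)=+1; sign (−1)^0·-1^2·+1^1 = +1.
(110, -7 / ℚ) ramifies at {5, 7}: a division algebra.

[5, 7]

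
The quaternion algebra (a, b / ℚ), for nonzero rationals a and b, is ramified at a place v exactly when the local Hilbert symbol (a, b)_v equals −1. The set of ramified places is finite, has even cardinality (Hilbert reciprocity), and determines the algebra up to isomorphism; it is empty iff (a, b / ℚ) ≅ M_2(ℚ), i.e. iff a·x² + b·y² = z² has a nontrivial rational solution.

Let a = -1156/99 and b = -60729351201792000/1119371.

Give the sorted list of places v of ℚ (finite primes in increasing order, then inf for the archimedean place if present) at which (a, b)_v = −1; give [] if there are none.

[2, 7, 13, inf]

Mod squares: a ≡ -11, b ≡ -30030. Check v ∈ {∞, 2, 3, 5, 7, 11, 13, 17, 29}.
v=∞: -11 < 0 and -30030 < 0  ⇒  (a,b)_∞ = -1.
v=11: a=11^-1·(≡6), b=11^-3·(≡4) mod 11; (6|11)=-1, (4|11)=+1; (−1)^{-1·-3·5}·(-1)^-3·(+1)^-1 = +1.
v=13: a=13^0·(≡5), b=13^1·(≡3) mod 13; (5|13)=-1, (3|13)=+1; (−1)^{0·1·6}·(-1)^1·(+1)^0 = -1.
v=17: a=17^2·(≡7), b=17^6·(≡1) mod 17; (7|17)=-1, (1|17)=+1; (−1)^{2·6·8}·(-1)^6·(+1)^2 = +1.
v=7: a=7^0·(≡6), b=7^1·(≡2) mod 7; (6|7)=-1, (2|7)=+1; (−1)^{0·1·3}·(-1)^1·(+1)^0 = -1.
v=3: a=3^-2·(≡1), b=3^3·(≡1) mod 3; (1|3)=+1, (1|3)=+1; (−1)^{-2·3·1}·(+1)^3·(+1)^-2 = +1.
v=5: a=5^0·(≡1), b=5^3·(≡4) mod 5; (1|5)=+1, (4|5)=+1; (−1)^{0·3·2}·(+1)^3·(+1)^0 = +1.
v=2: v_2(a)=2, v_2(b)=13; units ≡ 5, 1 (mod 8); ε·ε+αω+βω = 0·0+2·0+13·1 ≡ 1  ⇒  (a,b)_2 = -1.
v=29: a=29^0·(≡10), b=29^-2·(≡17) mod 29; (10|29)=-1, (17|29)=-1; (−1)^{0·-2·14}·(-1)^-2·(-1)^0 = +1.
|Ram(-11, -30030)| = 4, even; anisotropic at {2, 7, 13, ∞}.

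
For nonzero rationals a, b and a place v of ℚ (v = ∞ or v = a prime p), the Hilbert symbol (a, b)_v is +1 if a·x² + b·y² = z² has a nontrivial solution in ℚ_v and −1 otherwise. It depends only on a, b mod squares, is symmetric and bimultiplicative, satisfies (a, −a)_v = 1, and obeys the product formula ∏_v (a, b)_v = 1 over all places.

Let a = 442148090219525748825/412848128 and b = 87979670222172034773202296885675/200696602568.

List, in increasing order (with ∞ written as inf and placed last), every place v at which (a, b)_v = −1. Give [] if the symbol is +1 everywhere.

(a, b) ≡ (18241, 27094) mod (ℚ^×)²; places V = {2, 3, 5, 7, 11, 13, 17, 19, 23, 29, 31, 37, ∞}.
(a,b)_37: α=1, u≡9; β=2, v≡7 (mod 37); (9|37)=+1, (7|37)=+1; sign (−1)^0·+1^2·+1^1 = +1.
(a,b)_23: α=2, u≡6; β=3, v≡21 (mod 23); (6|23)=+1, (21|23)=-1; sign (−1)^0·+1^3·-1^2 = +1.
(a,b)_7: α=-2, u≡3; β=-2, v≡4 (mod 7); (3|7)=-1, (4|7)=+1; sign (−1)^0·-1^-2·+1^-2 = +1.
(a,b)_11: α=-2, u≡3; β=-6, v≡1 (mod 11); (3|11)=+1, (1|11)=+1; sign (−1)^0·+1^-6·+1^-2 = +1.
(a,b)_19: α=2, u≡4; β=3, v≡16 (mod 19); (4|19)=+1, (16|19)=+1; sign (−1)^0·+1^3·+1^2 = +1.
(a,b)_29: α=1, u≡7; β=2, v≡21 (mod 29); (7|29)=+1, (21|29)=-1; sign (−1)^0·+1^2·-1^1 = -1.
(a,b)_2: α=-12, β=-3; u≡1, v≡3 (mod 8); ε(u)ε(v)=0·1, αω(v)=-12·1, βω(u)=-3·0; sum ≡ 0  ⇒  +1.
(a,b)_5: α=2, u≡1; β=2, v≡4 (mod 5); (1|5)=+1, (4|5)=+1; sign (−1)^0·+1^2·+1^2 = +1.
(a,b)_3: α=12, u≡1; β=16, v≡1 (mod 3); (1|3)=+1, (1|3)=+1; sign (−1)^0·+1^16·+1^12 = +1.
(a,b)_13: α=2, u≡8; β=4, v≡5 (mod 13); (8|13)=-1, (5|13)=-1; sign (−1)^0·-1^4·-1^2 = +1.
(a,b)_17: α=-1, u≡4; β=-2, v≡2 (mod 17); (4|17)=+1, (2|17)=+1; sign (−1)^0·+1^-2·+1^-1 = +1.
(a,b)_31: α=2, u≡24; β=3, v≡13 (mod 31); (24|31)=-1, (13|31)=-1; sign (−1)^0·-1^3·-1^2 = -1.
(a,b)_∞: sgn(18241)=+, sgn(27094)=+, so +1.
Ram(18241, 27094) = {29, 31}; no ℚ_29-point on the conic.

[29, 31]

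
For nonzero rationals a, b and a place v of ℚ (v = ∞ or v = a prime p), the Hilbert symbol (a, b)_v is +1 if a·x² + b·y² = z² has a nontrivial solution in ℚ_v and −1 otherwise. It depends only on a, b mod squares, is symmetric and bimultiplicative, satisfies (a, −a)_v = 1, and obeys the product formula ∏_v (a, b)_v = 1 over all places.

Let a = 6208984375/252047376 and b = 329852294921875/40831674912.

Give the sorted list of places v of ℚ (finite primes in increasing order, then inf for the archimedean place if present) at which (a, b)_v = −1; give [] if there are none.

[2, 11]

Mod squares: a ≡ 55, b ≡ 374. Check v ∈ {∞, 2, 3, 5, 7, 11, 17}.
v=3: a=3^-8·(≡1), b=3^-12·(≡2) mod 3; (1|3)=+1, (2|3)=-1; (−1)^{-8·-12·1}·(+1)^-12·(-1)^-8 = +1.
v=∞: 55 > 0 and 374 > 0  ⇒  (a,b)_∞ = +1.
v=5: a=5^9·(≡4), b=5^14·(≡4) mod 5; (4|5)=+1, (4|5)=+1; (−1)^{9·14·2}·(+1)^14·(+1)^9 = +1.
v=11: a=11^1·(≡3), b=11^1·(≡5) mod 11; (3|11)=+1, (5|11)=+1; (−1)^{1·1·5}·(+1)^1·(+1)^1 = -1.
v=17: a=17^2·(≡16), b=17^3·(≡6) mod 17; (16|17)=+1, (6|17)=-1; (−1)^{2·3·8}·(+1)^3·(-1)^2 = +1.
v=2: v_2(a)=-4, v_2(b)=-5; units ≡ 7, 3 (mod 8); ε·ε+αω+βω = 1·1+-4·1+-5·0 ≡ 1  ⇒  (a,b)_2 = -1.
v=7: a=7^-4·(≡5), b=7^-4·(≡3) mod 7; (5|7)=-1, (3|7)=-1; (−1)^{-4·-4·3}·(-1)^-4·(-1)^-4 = +1.
|Ram(55, 374)| = 2, even; anisotropic at {2, 11}.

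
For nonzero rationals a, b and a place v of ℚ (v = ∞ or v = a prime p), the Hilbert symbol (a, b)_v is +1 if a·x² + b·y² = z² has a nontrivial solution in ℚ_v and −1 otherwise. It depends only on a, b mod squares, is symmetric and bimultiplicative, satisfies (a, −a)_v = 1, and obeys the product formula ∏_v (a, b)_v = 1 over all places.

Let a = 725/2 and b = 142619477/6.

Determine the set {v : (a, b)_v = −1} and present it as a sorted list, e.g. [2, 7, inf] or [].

(a, b) ≡ (58, 2960958) mod (ℚ^×)²; places V = {2, 3, 5, 7, 11, 13, 17, 29, ∞}.
(a,b)_∞: sgn(58)=+, sgn(2960958)=+, so +1.
(a,b)_7: α=0, u≡2; β=1, v≡3 (mod 7); (2|7)=+1, (3|7)=-1; sign (−1)^0·+1^1·-1^0 = +1.
(a,b)_3: α=0, u≡1; β=-1, v≡1 (mod 3); (1|3)=+1, (1|3)=+1; sign (−1)^0·+1^-1·+1^0 = +1.
(a,b)_17: α=0, u≡14; β=3, v≡13 (mod 17); (14|17)=-1, (13|17)=+1; sign (−1)^0·-1^3·+1^0 = -1.
(a,b)_5: α=2, u≡2; β=0, v≡2 (mod 5); (2|5)=-1, (2|5)=-1; sign (−1)^0·-1^0·-1^2 = +1.
(a,b)_2: α=-1, β=-1; u≡5, v≡7 (mod 8); ε(u)ε(v)=0·1, αω(v)=-1·0, βω(u)=-1·1; sum ≡ 1  ⇒  -1.
(a,b)_29: α=1, u≡27; β=1, v≡1 (mod 29); (27|29)=-1, (1|29)=+1; sign (−1)^0·-1^1·+1^1 = -1.
(a,b)_13: α=0, u≡5; β=1, v≡7 (mod 13); (5|13)=-1, (7|13)=-1; sign (−1)^0·-1^1·-1^0 = -1.
(a,b)_11: α=0, u≡5; β=1, v≡8 (mod 11); (5|11)=+1, (8|11)=-1; sign (−1)^0·+1^1·-1^0 = +1.
(58, 2960958 / ℚ) ramifies at {2, 13, 17, 29}: a division algebra.

[2, 13, 17, 29]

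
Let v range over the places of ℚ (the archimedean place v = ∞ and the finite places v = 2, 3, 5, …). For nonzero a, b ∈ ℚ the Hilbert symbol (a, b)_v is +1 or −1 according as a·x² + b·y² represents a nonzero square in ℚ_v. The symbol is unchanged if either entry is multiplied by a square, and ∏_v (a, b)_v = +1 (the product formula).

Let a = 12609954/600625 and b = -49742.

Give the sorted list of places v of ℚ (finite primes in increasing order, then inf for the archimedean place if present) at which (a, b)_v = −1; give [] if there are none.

[7, 19]

(a, b) ≡ (34, -49742) mod (ℚ^×)²; places V = {2, 3, 5, 7, 11, 17, 19, 29, 31, ∞}.
(a,b)_19: α=0, u≡14; β=1, v≡4 (mod 19); (14|19)=-1, (4|19)=+1; sign (−1)^0·-1^1·+1^0 = -1.
(a,b)_2: α=1, β=1; u≡1, v≡1 (mod 8); ε(u)ε(v)=0·0, αω(v)=1·0, βω(u)=1·0; sum ≡ 0  ⇒  +1.
(a,b)_∞: sgn(34)=+, sgn(-49742)=−, so +1.
(a,b)_29: α=2, u≡5; β=0, v≡22 (mod 29); (5|29)=+1, (22|29)=+1; sign (−1)^0·+1^0·+1^2 = +1.
(a,b)_7: α=2, u≡3; β=1, v≡6 (mod 7); (3|7)=-1, (6|7)=-1; sign (−1)^0·-1^1·-1^2 = -1.
(a,b)_5: α=-4, u≡4; β=0, v≡3 (mod 5); (4|5)=+1, (3|5)=-1; sign (−1)^0·+1^0·-1^-4 = +1.
(a,b)_31: α=-2, u≡23; β=0, v≡13 (mod 31); (23|31)=-1, (13|31)=-1; sign (−1)^0·-1^0·-1^-2 = +1.
(a,b)_17: α=1, u≡8; β=1, v≡15 (mod 17); (8|17)=+1, (15|17)=+1; sign (−1)^0·+1^1·+1^1 = +1.
(a,b)_11: α=0, u≡9; β=1, v≡10 (mod 11); (9|11)=+1, (10|11)=-1; sign (−1)^0·+1^1·-1^0 = +1.
(a,b)_3: α=2, u≡1; β=0, v≡1 (mod 3); (1|3)=+1, (1|3)=+1; sign (−1)^0·+1^0·+1^2 = +1.
Ram(34, -49742) = {7, 19}; no ℚ_7-point on the conic.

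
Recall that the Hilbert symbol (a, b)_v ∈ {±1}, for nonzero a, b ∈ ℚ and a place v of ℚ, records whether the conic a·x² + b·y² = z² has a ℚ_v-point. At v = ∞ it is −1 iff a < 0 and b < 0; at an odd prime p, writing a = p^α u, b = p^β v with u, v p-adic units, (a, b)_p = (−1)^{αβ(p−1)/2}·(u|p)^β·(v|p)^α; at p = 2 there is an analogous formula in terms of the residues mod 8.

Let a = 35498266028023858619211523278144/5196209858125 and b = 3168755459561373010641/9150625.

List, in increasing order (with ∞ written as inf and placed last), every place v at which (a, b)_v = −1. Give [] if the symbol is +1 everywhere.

Mod squares: a ≡ 897, b ≡ 49569. Check v ∈ {∞, 2, 3, 5, 11, 13, 19, 23, 31, 41}.
v=11: a=11^-6·(≡7), b=11^-4·(≡9) mod 11; (7|11)=-1, (9|11)=+1; (−1)^{-6·-4·5}·(-1)^-4·(+1)^-6 = +1.
v=23: a=23^3·(≡16), b=23^2·(≡1) mod 23; (16|23)=+1, (1|23)=+1; (−1)^{3·2·11}·(+1)^2·(+1)^3 = +1.
v=∞: 897 > 0 and 49569 > 0  ⇒  (a,b)_∞ = +1.
v=19: a=19^-2·(≡17), b=19^0·(≡5) mod 19; (17|19)=+1, (5|19)=+1; (−1)^{-2·0·9}·(+1)^0·(+1)^-2 = +1.
v=31: a=31^10·(≡11), b=31^7·(≡1) mod 31; (11|31)=-1, (1|31)=+1; (−1)^{10·7·15}·(-1)^7·(+1)^10 = -1.
v=3: a=3^9·(≡2), b=3^5·(≡2) mod 3; (2|3)=-1, (2|3)=-1; (−1)^{9·5·1}·(-1)^5·(-1)^9 = -1.
v=5: a=5^-4·(≡3), b=5^-4·(≡1) mod 5; (3|5)=-1, (1|5)=+1; (−1)^{-4·-4·2}·(-1)^-4·(+1)^-4 = +1.
v=41: a=41^4·(≡25), b=41^3·(≡20) mod 41; (25|41)=+1, (20|41)=+1; (−1)^{4·3·20}·(+1)^3·(+1)^4 = +1.
v=2: v_2(a)=6, v_2(b)=0; units ≡ 1, 1 (mod 8); ε·ε+αω+βω = 0·0+6·0+0·0 ≡ 0  ⇒  (a,b)_2 = +1.
v=13: a=13^-1·(≡12), b=13^1·(≡12) mod 13; (12|13)=+1, (12|13)=+1; (−1)^{-1·1·6}·(+1)^1·(+1)^-1 = +1.
Ram(897, 49569) = {3, 31}; no ℚ_3-point on the conic.

[3, 31]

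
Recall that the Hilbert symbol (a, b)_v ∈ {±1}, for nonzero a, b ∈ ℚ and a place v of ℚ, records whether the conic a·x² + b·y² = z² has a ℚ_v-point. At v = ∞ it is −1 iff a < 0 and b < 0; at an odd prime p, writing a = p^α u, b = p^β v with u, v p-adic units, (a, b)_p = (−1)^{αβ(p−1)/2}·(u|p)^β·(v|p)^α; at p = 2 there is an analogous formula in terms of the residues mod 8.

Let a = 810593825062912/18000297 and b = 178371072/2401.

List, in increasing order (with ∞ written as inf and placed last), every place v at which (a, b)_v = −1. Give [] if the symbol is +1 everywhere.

(a, b) ≡ (4301, 8602) mod (ℚ^×)²; places V = {2, 3, 7, 11, 17, 19, 23, ∞}.
(a,b)_3: α=-2, u≡2; β=4, v≡1 (mod 3); (2|3)=-1, (1|3)=+1; sign (−1)^0·-1^4·+1^-2 = +1.
(a,b)_17: α=-1, u≡4; β=1, v≡4 (mod 17); (4|17)=+1, (4|17)=+1; sign (−1)^0·+1^1·+1^-1 = +1.
(a,b)_2: α=24, β=9; u≡5, v≡5 (mod 8); ε(u)ε(v)=0·0, αω(v)=24·1, βω(u)=9·1; sum ≡ 1  ⇒  -1.
(a,b)_23: α=3, u≡1; β=1, v≡1 (mod 23); (1|23)=+1, (1|23)=+1; sign (−1)^1·+1^1·+1^3 = -1.
(a,b)_19: α=2, u≡7; β=0, v≡14 (mod 19); (7|19)=+1, (14|19)=-1; sign (−1)^0·+1^0·-1^2 = +1.
(a,b)_7: α=-6, u≡5; β=-4, v≡5 (mod 7); (5|7)=-1, (5|7)=-1; sign (−1)^0·-1^-4·-1^-6 = +1.
(a,b)_11: α=1, u≡8; β=1, v≡4 (mod 11); (8|11)=-1, (4|11)=+1; sign (−1)^1·-1^1·+1^1 = +1.
(a,b)_∞: sgn(4301)=+, sgn(8602)=+, so +1.
|Ram(4301, 8602)| = 2, even; anisotropic at {2, 23}.

[2, 23]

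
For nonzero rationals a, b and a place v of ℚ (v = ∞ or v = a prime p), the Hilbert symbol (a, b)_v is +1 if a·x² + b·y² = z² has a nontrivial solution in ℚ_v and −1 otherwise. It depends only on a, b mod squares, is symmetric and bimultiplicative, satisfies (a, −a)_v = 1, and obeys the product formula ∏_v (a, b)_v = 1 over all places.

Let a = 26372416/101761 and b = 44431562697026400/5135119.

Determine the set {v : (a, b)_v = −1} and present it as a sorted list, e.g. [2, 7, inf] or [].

(a, b) ≡ (301, 1623594) mod (ℚ^×)²; places V = {2, 3, 5, 7, 11, 17, 29, 31, 37, 43, ∞}.
(a,b)_31: α=0, u≡23; β=-1, v≡11 (mod 31); (23|31)=-1, (11|31)=-1; sign (−1)^0·-1^-1·-1^0 = -1.
(a,b)_11: α=-2, u≡3; β=-2, v≡5 (mod 11); (3|11)=+1, (5|11)=+1; sign (−1)^0·+1^-2·+1^-2 = +1.
(a,b)_17: α=0, u≡7; β=2, v≡1 (mod 17); (7|17)=-1, (1|17)=+1; sign (−1)^0·-1^2·+1^0 = +1.
(a,b)_∞: sgn(301)=+, sgn(1623594)=+, so +1.
(a,b)_7: α=1, u≡2; β=3, v≡2 (mod 7); (2|7)=+1, (2|7)=+1; sign (−1)^1·+1^3·+1^1 = -1.
(a,b)_5: α=0, u≡1; β=2, v≡4 (mod 5); (1|5)=+1, (4|5)=+1; sign (−1)^0·+1^2·+1^0 = +1.
(a,b)_2: α=6, β=5; u≡5, v≡5 (mod 8); ε(u)ε(v)=0·0, αω(v)=6·1, βω(u)=5·1; sum ≡ 1  ⇒  -1.
(a,b)_3: α=0, u≡1; β=5, v≡1 (mod 3); (1|3)=+1, (1|3)=+1; sign (−1)^0·+1^5·+1^0 = +1.
(a,b)_37: α=2, u≡19; β=-2, v≡1 (mod 37); (19|37)=-1, (1|37)=+1; sign (−1)^0·-1^-2·+1^2 = +1.
(a,b)_43: α=1, u≡2; β=3, v≡10 (mod 43); (2|43)=-1, (10|43)=+1; sign (−1)^1·-1^3·+1^1 = +1.
(a,b)_29: α=-2, u≡27; β=1, v≡5 (mod 29); (27|29)=-1, (5|29)=+1; sign (−1)^0·-1^1·+1^-2 = -1.
Ram(301, 1623594) = {2, 7, 29, 31}; no ℚ_2-point on the conic.

[2, 7, 29, 31]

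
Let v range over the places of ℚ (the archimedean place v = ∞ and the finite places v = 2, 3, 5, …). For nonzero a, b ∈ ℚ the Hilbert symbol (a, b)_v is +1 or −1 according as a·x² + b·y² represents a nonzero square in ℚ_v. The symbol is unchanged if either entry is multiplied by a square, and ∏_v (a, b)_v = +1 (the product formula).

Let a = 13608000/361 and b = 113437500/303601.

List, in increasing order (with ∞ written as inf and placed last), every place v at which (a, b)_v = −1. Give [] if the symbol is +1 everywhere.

[3, 5]

Mod squares: a ≡ 105, b ≡ 15. Check v ∈ {∞, 2, 3, 5, 7, 11, 19, 29}.
v=19: a=19^-2·(≡10), b=19^-2·(≡18) mod 19; (10|19)=-1, (18|19)=-1; (−1)^{-2·-2·9}·(-1)^-2·(-1)^-2 = +1.
v=29: a=29^0·(≡12), b=29^-2·(≡11) mod 29; (12|29)=-1, (11|29)=-1; (−1)^{0·-2·14}·(-1)^-2·(-1)^0 = +1.
v=2: v_2(a)=6, v_2(b)=2; units ≡ 1, 7 (mod 8); ε·ε+αω+βω = 0·1+6·0+2·0 ≡ 0  ⇒  (a,b)_2 = +1.
v=5: a=5^3·(≡4), b=5^7·(≡2) mod 5; (4|5)=+1, (2|5)=-1; (−1)^{3·7·2}·(+1)^7·(-1)^3 = -1.
v=3: a=3^5·(≡2), b=3^1·(≡2) mod 3; (2|3)=-1, (2|3)=-1; (−1)^{5·1·1}·(-1)^1·(-1)^5 = -1.
v=∞: 105 > 0 and 15 > 0  ⇒  (a,b)_∞ = +1.
v=7: a=7^1·(≡4), b=7^0·(≡2) mod 7; (4|7)=+1, (2|7)=+1; (−1)^{1·0·3}·(+1)^0·(+1)^1 = +1.
v=11: a=11^0·(≡6), b=11^2·(≡3) mod 11; (6|11)=-1, (3|11)=+1; (−1)^{0·2·5}·(-1)^2·(+1)^0 = +1.
Ram(105, 15) = {3, 5}; no ℚ_3-point on the conic.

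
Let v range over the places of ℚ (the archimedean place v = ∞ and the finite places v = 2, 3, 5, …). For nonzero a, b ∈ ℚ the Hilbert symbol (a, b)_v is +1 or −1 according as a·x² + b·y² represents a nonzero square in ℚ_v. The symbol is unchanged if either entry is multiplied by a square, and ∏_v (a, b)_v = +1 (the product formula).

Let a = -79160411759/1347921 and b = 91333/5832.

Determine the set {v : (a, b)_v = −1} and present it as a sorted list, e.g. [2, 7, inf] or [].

Mod squares: a ≡ -1812239, b ≡ 506. Check v ∈ {∞, 2, 3, 11, 13, 19, 23, 29, 43}.
v=19: a=19^3·(≡3), b=19^2·(≡13) mod 19; (3|19)=-1, (13|19)=-1; (−1)^{3·2·9}·(-1)^2·(-1)^3 = -1.
v=∞: -1812239 < 0 and 506 > 0  ⇒  (a,b)_∞ = +1.
v=11: a=11^3·(≡5), b=11^1·(≡10) mod 11; (5|11)=+1, (10|11)=-1; (−1)^{3·1·5}·(+1)^1·(-1)^3 = +1.
v=23: a=23^1·(≡11), b=23^1·(≡10) mod 23; (11|23)=-1, (10|23)=-1; (−1)^{1·1·11}·(-1)^1·(-1)^1 = -1.
v=43: a=43^-2·(≡29), b=43^0·(≡8) mod 43; (29|43)=-1, (8|43)=-1; (−1)^{-2·0·21}·(-1)^0·(-1)^-2 = +1.
v=13: a=13^1·(≡3), b=13^0·(≡1) mod 13; (3|13)=+1, (1|13)=+1; (−1)^{1·0·6}·(+1)^0·(+1)^1 = +1.
v=2: v_2(a)=0, v_2(b)=-3; units ≡ 1, 5 (mod 8); ε·ε+αω+βω = 0·0+0·1+-3·0 ≡ 0  ⇒  (a,b)_2 = +1.
v=3: a=3^-6·(≡1), b=3^-6·(≡2) mod 3; (1|3)=+1, (2|3)=-1; (−1)^{-6·-6·1}·(+1)^-6·(-1)^-6 = +1.
v=29: a=29^1·(≡28), b=29^0·(≡4) mod 29; (28|29)=+1, (4|29)=+1; (−1)^{1·0·14}·(+1)^0·(+1)^1 = +1.
|Ram(-1812239, 506)| = 2, even; anisotropic at {19, 23}.

[19, 23]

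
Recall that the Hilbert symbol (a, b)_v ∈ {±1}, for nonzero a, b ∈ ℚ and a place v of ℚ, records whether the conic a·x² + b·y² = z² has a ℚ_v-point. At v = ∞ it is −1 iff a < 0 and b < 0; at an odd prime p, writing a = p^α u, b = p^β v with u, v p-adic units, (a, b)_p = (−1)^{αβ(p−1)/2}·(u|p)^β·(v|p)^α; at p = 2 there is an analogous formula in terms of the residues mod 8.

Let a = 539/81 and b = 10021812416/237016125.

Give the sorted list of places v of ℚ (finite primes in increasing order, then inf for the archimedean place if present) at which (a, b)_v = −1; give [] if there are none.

(a, b) ≡ (11, 55) mod (ℚ^×)²; places V = {2, 3, 5, 7, 11, 17, ∞}.
(a,b)_7: α=2, u≡1; β=6, v≡5 (mod 7); (1|7)=+1, (5|7)=-1; sign (−1)^0·+1^6·-1^2 = +1.
(a,b)_11: α=1, u≡4; β=3, v≡5 (mod 11); (4|11)=+1, (5|11)=+1; sign (−1)^1·+1^3·+1^1 = -1.
(a,b)_3: α=-4, u≡2; β=-8, v≡1 (mod 3); (2|3)=-1, (1|3)=+1; sign (−1)^0·-1^-8·+1^-4 = +1.
(a,b)_5: α=0, u≡4; β=-3, v≡4 (mod 5); (4|5)=+1, (4|5)=+1; sign (−1)^0·+1^-3·+1^0 = +1.
(a,b)_2: α=0, β=6; u≡3, v≡7 (mod 8); ε(u)ε(v)=1·1, αω(v)=0·0, βω(u)=6·1; sum ≡ 1  ⇒  -1.
(a,b)_17: α=0, u≡14; β=-2, v≡13 (mod 17); (14|17)=-1, (13|17)=+1; sign (−1)^0·-1^-2·+1^0 = +1.
(a,b)_∞: sgn(11)=+, sgn(55)=+, so +1.
Ram(11, 55) = {2, 11}; no ℚ_2-point on the conic.

[2, 11]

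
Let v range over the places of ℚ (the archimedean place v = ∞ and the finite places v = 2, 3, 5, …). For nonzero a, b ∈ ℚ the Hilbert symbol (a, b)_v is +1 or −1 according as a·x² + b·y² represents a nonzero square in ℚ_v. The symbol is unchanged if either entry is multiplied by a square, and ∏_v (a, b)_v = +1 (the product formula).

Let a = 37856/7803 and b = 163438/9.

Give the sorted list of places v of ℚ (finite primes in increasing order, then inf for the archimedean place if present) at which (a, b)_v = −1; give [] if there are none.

(a, b) ≡ (42, 163438) mod (ℚ^×)²; places V = {2, 3, 7, 11, 13, 17, 19, 23, ∞}.
(a,b)_19: α=0, u≡5; β=1, v≡10 (mod 19); (5|19)=+1, (10|19)=-1; sign (−1)^0·+1^1·-1^0 = +1.
(a,b)_23: α=0, u≡15; β=1, v≡5 (mod 23); (15|23)=-1, (5|23)=-1; sign (−1)^0·-1^1·-1^0 = -1.
(a,b)_11: α=0, u≡4; β=1, v≡7 (mod 11); (4|11)=+1, (7|11)=-1; sign (−1)^0·+1^1·-1^0 = +1.
(a,b)_17: α=-2, u≡15; β=1, v≡1 (mod 17); (15|17)=+1, (1|17)=+1; sign (−1)^0·+1^1·+1^-2 = +1.
(a,b)_∞: sgn(42)=+, sgn(163438)=+, so +1.
(a,b)_3: α=-3, u≡2; β=-2, v≡1 (mod 3); (2|3)=-1, (1|3)=+1; sign (−1)^0·-1^-2·+1^-3 = +1.
(a,b)_7: α=1, u≡5; β=0, v≡1 (mod 7); (5|7)=-1, (1|7)=+1; sign (−1)^0·-1^0·+1^1 = +1.
(a,b)_13: α=2, u≡1; β=0, v≡6 (mod 13); (1|13)=+1, (6|13)=-1; sign (−1)^0·+1^0·-1^2 = +1.
(a,b)_2: α=5, β=1; u≡5, v≡7 (mod 8); ε(u)ε(v)=0·1, αω(v)=5·0, βω(u)=1·1; sum ≡ 1  ⇒  -1.
(42, 163438 / ℚ) ramifies at {2, 23}: a division algebra.

[2, 23]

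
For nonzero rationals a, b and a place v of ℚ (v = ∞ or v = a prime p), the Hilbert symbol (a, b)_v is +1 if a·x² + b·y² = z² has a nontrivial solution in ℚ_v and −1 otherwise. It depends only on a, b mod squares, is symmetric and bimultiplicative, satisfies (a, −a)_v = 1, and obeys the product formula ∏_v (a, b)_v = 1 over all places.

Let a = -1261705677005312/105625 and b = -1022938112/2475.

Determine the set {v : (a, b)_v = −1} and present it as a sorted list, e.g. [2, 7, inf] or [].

[2, 29, 37, inf]

(a, b) ≡ (-2, -224257) mod (ℚ^×)²; places V = {2, 3, 5, 7, 11, 13, 19, 29, 37, ∞}.
(a,b)_2: α=9, β=10; u≡7, v≡7 (mod 8); ε(u)ε(v)=1·1, αω(v)=9·0, βω(u)=10·0; sum ≡ 1  ⇒  -1.
(a,b)_13: α=-2, u≡7; β=0, v≡5 (mod 13); (7|13)=-1, (5|13)=-1; sign (−1)^0·-1^0·-1^-2 = +1.
(a,b)_11: α=2, u≡5; β=-1, v≡7 (mod 11); (5|11)=+1, (7|11)=-1; sign (−1)^0·+1^-1·-1^2 = +1.
(a,b)_3: α=0, u≡1; β=-2, v≡2 (mod 3); (1|3)=+1, (2|3)=-1; sign (−1)^0·+1^-2·-1^0 = +1.
(a,b)_29: α=2, u≡11; β=1, v≡19 (mod 29); (11|29)=-1, (19|29)=-1; sign (−1)^0·-1^1·-1^2 = -1.
(a,b)_19: α=2, u≡6; β=1, v≡13 (mod 19); (6|19)=+1, (13|19)=-1; sign (−1)^0·+1^1·-1^2 = +1.
(a,b)_37: α=2, u≡32; β=1, v≡33 (mod 37); (32|37)=-1, (33|37)=+1; sign (−1)^0·-1^1·+1^2 = -1.
(a,b)_7: α=2, u≡5; β=2, v≡2 (mod 7); (5|7)=-1, (2|7)=+1; sign (−1)^0·-1^2·+1^2 = +1.
(a,b)_∞: sgn(-2)=−, sgn(-224257)=−, so -1.
(a,b)_5: α=-4, u≡2; β=-2, v≡2 (mod 5); (2|5)=-1, (2|5)=-1; sign (−1)^0·-1^-2·-1^-4 = +1.
(-2, -224257 / ℚ) ramifies at {2, 29, 37, ∞}: a division algebra.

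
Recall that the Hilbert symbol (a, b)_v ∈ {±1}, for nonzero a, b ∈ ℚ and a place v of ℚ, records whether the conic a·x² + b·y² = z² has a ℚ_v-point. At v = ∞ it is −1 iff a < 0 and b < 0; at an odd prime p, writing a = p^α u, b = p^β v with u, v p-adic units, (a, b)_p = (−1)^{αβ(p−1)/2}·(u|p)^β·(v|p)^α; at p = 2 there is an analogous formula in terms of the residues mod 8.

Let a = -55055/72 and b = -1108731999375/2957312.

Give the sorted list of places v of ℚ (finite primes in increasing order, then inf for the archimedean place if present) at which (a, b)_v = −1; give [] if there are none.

[5, inf]

Mod squares: a ≡ -910, b ≡ -238. Check v ∈ {∞, 2, 3, 5, 7, 11, 13, 17, 19}.
v=5: a=5^1·(≡2), b=5^4·(≡3) mod 5; (2|5)=-1, (3|5)=-1; (−1)^{1·4·2}·(-1)^4·(-1)^1 = -1.
v=17: a=17^0·(≡2), b=17^1·(≡3) mod 17; (2|17)=+1, (3|17)=-1; (−1)^{0·1·8}·(+1)^1·(-1)^0 = +1.
v=2: v_2(a)=-3, v_2(b)=-13; units ≡ 1, 1 (mod 8); ε·ε+αω+βω = 0·0+-3·0+-13·0 ≡ 0  ⇒  (a,b)_2 = +1.
v=3: a=3^-2·(≡2), b=3^6·(≡2) mod 3; (2|3)=-1, (2|3)=-1; (−1)^{-2·6·1}·(-1)^6·(-1)^-2 = +1.
v=19: a=19^0·(≡3), b=19^-2·(≡9) mod 19; (3|19)=-1, (9|19)=+1; (−1)^{0·-2·9}·(-1)^-2·(+1)^0 = +1.
v=7: a=7^1·(≡5), b=7^1·(≡2) mod 7; (5|7)=-1, (2|7)=+1; (−1)^{1·1·3}·(-1)^1·(+1)^1 = +1.
v=13: a=13^1·(≡6), b=13^2·(≡10) mod 13; (6|13)=-1, (10|13)=+1; (−1)^{1·2·6}·(-1)^2·(+1)^1 = +1.
v=11: a=11^2·(≡3), b=11^2·(≡3) mod 11; (3|11)=+1, (3|11)=+1; (−1)^{2·2·5}·(+1)^2·(+1)^2 = +1.
v=∞: -910 < 0 and -238 < 0  ⇒  (a,b)_∞ = -1.
|Ram(-910, -238)| = 2, even; anisotropic at {5, ∞}.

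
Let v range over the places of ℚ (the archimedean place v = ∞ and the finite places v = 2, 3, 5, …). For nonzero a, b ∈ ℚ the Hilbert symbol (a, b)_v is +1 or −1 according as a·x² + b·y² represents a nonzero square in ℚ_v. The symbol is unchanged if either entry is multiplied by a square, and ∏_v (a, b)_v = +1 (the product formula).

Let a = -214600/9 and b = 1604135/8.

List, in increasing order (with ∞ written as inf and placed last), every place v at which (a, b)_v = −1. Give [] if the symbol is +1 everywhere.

Mod squares: a ≡ -2146, b ≡ 3208270. Check v ∈ {∞, 2, 3, 5, 13, 23, 29, 37}.
v=3: a=3^-2·(≡2), b=3^0·(≡1) mod 3; (2|3)=-1, (1|3)=+1; (−1)^{-2·0·1}·(-1)^0·(+1)^-2 = +1.
v=5: a=5^2·(≡4), b=5^1·(≡4) mod 5; (4|5)=+1, (4|5)=+1; (−1)^{2·1·2}·(+1)^1·(+1)^2 = +1.
v=13: a=13^0·(≡12), b=13^1·(≡8) mod 13; (12|13)=+1, (8|13)=-1; (−1)^{0·1·6}·(+1)^1·(-1)^0 = +1.
v=∞: -2146 < 0 and 3208270 > 0  ⇒  (a,b)_∞ = +1.
v=2: v_2(a)=3, v_2(b)=-3; units ≡ 7, 7 (mod 8); ε·ε+αω+βω = 1·1+3·0+-3·0 ≡ 1  ⇒  (a,b)_2 = -1.
v=37: a=37^1·(≡1), b=37^1·(≡22) mod 37; (1|37)=+1, (22|37)=-1; (−1)^{1·1·18}·(+1)^1·(-1)^1 = -1.
v=23: a=23^0·(≡4), b=23^1·(≡4) mod 23; (4|23)=+1, (4|23)=+1; (−1)^{0·1·11}·(+1)^1·(+1)^0 = +1.
v=29: a=29^1·(≡22), b=29^1·(≡16) mod 29; (22|29)=+1, (16|29)=+1; (−1)^{1·1·14}·(+1)^1·(+1)^1 = +1.
(-2146, 3208270 / ℚ) ramifies at {2, 37}: a division algebra.

[2, 37]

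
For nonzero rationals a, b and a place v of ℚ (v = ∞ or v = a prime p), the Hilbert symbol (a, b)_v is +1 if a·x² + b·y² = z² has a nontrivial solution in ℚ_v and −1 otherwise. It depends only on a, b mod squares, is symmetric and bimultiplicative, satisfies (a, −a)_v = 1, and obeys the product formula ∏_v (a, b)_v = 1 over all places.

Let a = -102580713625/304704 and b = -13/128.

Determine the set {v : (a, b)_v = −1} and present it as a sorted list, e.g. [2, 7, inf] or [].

[2, inf]

Mod squares: a ≡ -1105, b ≡ -26. Check v ∈ {∞, 2, 3, 5, 13, 17, 23, 41, 47}.
v=13: a=13^1·(≡5), b=13^1·(≡7) mod 13; (5|13)=-1, (7|13)=-1; (−1)^{1·1·6}·(-1)^1·(-1)^1 = +1.
v=2: v_2(a)=-6, v_2(b)=-7; units ≡ 7, 3 (mod 8); ε·ε+αω+βω = 1·1+-6·1+-7·0 ≡ 1  ⇒  (a,b)_2 = -1.
v=23: a=23^-2·(≡19), b=23^0·(≡22) mod 23; (19|23)=-1, (22|23)=-1; (−1)^{-2·0·11}·(-1)^0·(-1)^-2 = +1.
v=3: a=3^-2·(≡2), b=3^0·(≡1) mod 3; (2|3)=-1, (1|3)=+1; (−1)^{-2·0·1}·(-1)^0·(+1)^-2 = +1.
v=17: a=17^1·(≡5), b=17^0·(≡8) mod 17; (5|17)=-1, (8|17)=+1; (−1)^{1·0·8}·(-1)^0·(+1)^1 = +1.
v=47: a=47^2·(≡38), b=47^0·(≡1) mod 47; (38|47)=-1, (1|47)=+1; (−1)^{2·0·23}·(-1)^0·(+1)^2 = +1.
v=5: a=5^3·(≡4), b=5^0·(≡4) mod 5; (4|5)=+1, (4|5)=+1; (−1)^{3·0·2}·(+1)^0·(+1)^3 = +1.
v=∞: -1105 < 0 and -26 < 0  ⇒  (a,b)_∞ = -1.
v=41: a=41^2·(≡21), b=41^0·(≡22) mod 41; (21|41)=+1, (22|41)=-1; (−1)^{2·0·20}·(+1)^0·(-1)^2 = +1.
|Ram(-1105, -26)| = 2, even; anisotropic at {2, ∞}.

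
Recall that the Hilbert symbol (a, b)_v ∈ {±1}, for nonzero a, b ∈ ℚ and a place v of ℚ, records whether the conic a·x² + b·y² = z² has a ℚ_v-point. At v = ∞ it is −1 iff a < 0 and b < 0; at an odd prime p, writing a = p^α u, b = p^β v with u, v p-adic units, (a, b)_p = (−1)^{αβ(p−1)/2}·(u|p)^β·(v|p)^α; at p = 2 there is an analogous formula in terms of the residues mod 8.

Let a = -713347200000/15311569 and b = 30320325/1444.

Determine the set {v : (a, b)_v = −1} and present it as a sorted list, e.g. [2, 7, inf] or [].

[5, 7, 23, 31]

Mod squares: a ≡ -123845, b ≡ 14973. Check v ∈ {∞, 2, 3, 5, 7, 13, 17, 19, 23, 31, 43, 47}.
v=17: a=17^1·(≡8), b=17^0·(≡8) mod 17; (8|17)=+1, (8|17)=+1; (−1)^{1·0·8}·(+1)^0·(+1)^1 = +1.
v=5: a=5^5·(≡4), b=5^2·(≡2) mod 5; (4|5)=+1, (2|5)=-1; (−1)^{5·2·2}·(+1)^2·(-1)^5 = -1.
v=43: a=43^-2·(≡13), b=43^0·(≡41) mod 43; (13|43)=+1, (41|43)=+1; (−1)^{-2·0·21}·(+1)^0·(+1)^-2 = +1.
v=7: a=7^-2·(≡6), b=7^1·(≡4) mod 7; (6|7)=-1, (4|7)=+1; (−1)^{-2·1·3}·(-1)^1·(+1)^-2 = -1.
v=3: a=3^2·(≡1), b=3^5·(≡2) mod 3; (1|3)=+1, (2|3)=-1; (−1)^{2·5·1}·(+1)^5·(-1)^2 = +1.
v=19: a=19^0·(≡6), b=19^-2·(≡17) mod 19; (6|19)=+1, (17|19)=+1; (−1)^{0·-2·9}·(+1)^-2·(+1)^0 = +1.
v=23: a=23^0·(≡20), b=23^1·(≡17) mod 23; (20|23)=-1, (17|23)=-1; (−1)^{0·1·11}·(-1)^1·(-1)^0 = -1.
v=∞: -123845 < 0 and 14973 > 0  ⇒  (a,b)_∞ = +1.
v=13: a=13^-2·(≡5), b=13^0·(≡9) mod 13; (5|13)=-1, (9|13)=+1; (−1)^{-2·0·6}·(-1)^0·(+1)^-2 = +1.
v=2: v_2(a)=10, v_2(b)=-2; units ≡ 3, 5 (mod 8); ε·ε+αω+βω = 1·0+10·1+-2·1 ≡ 0  ⇒  (a,b)_2 = +1.
v=47: a=47^1·(≡38), b=47^0·(≡17) mod 47; (38|47)=-1, (17|47)=+1; (−1)^{1·0·23}·(-1)^0·(+1)^1 = +1.
v=31: a=31^1·(≡10), b=31^1·(≡10) mod 31; (10|31)=+1, (10|31)=+1; (−1)^{1·1·15}·(+1)^1·(+1)^1 = -1.
|Ram(-123845, 14973)| = 4, even; anisotropic at {5, 7, 23, 31}.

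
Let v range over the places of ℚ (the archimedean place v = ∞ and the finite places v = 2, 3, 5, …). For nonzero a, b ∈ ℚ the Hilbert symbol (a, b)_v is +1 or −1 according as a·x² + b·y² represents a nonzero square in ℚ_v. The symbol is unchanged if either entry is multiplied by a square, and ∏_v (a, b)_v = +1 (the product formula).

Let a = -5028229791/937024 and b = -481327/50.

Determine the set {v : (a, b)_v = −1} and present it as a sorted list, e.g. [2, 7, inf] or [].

[19, 41, 47, inf]

(a, b) ≡ (-1271, -19646) mod (ℚ^×)²; places V = {2, 3, 5, 7, 11, 13, 17, 19, 31, 41, 47, ∞}.
(a,b)_31: α=1, u≡24; β=0, v≡25 (mod 31); (24|31)=-1, (25|31)=+1; sign (−1)^0·-1^0·+1^1 = +1.
(a,b)_2: α=-6, β=-1; u≡1, v≡1 (mod 8); ε(u)ε(v)=0·0, αω(v)=-6·0, βω(u)=-1·0; sum ≡ 0  ⇒  +1.
(a,b)_11: α=-4, u≡1; β=1, v≡2 (mod 11); (1|11)=+1, (2|11)=-1; sign (−1)^0·+1^1·-1^-4 = +1.
(a,b)_3: α=4, u≡1; β=0, v≡1 (mod 3); (1|3)=+1, (1|3)=+1; sign (−1)^0·+1^0·+1^4 = +1.
(a,b)_47: α=0, u≡30; β=1, v≡33 (mod 47); (30|47)=-1, (33|47)=-1; sign (−1)^0·-1^1·-1^0 = -1.
(a,b)_7: α=0, u≡6; β=2, v≡5 (mod 7); (6|7)=-1, (5|7)=-1; sign (−1)^0·-1^2·-1^0 = +1.
(a,b)_41: α=1, u≡31; β=0, v≡6 (mod 41); (31|41)=+1, (6|41)=-1; sign (−1)^0·+1^0·-1^1 = -1.
(a,b)_17: α=2, u≡16; β=0, v≡6 (mod 17); (16|17)=+1, (6|17)=-1; sign (−1)^0·+1^0·-1^2 = +1.
(a,b)_∞: sgn(-1271)=−, sgn(-19646)=−, so -1.
(a,b)_19: α=0, u≡15; β=1, v≡9 (mod 19); (15|19)=-1, (9|19)=+1; sign (−1)^0·-1^1·+1^0 = -1.
(a,b)_5: α=0, u≡1; β=-2, v≡4 (mod 5); (1|5)=+1, (4|5)=+1; sign (−1)^0·+1^-2·+1^0 = +1.
(a,b)_13: α=2, u≡4; β=0, v≡1 (mod 13); (4|13)=+1, (1|13)=+1; sign (−1)^0·+1^0·+1^2 = +1.
|Ram(-1271, -19646)| = 4, even; anisotropic at {19, 41, 47, ∞}.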